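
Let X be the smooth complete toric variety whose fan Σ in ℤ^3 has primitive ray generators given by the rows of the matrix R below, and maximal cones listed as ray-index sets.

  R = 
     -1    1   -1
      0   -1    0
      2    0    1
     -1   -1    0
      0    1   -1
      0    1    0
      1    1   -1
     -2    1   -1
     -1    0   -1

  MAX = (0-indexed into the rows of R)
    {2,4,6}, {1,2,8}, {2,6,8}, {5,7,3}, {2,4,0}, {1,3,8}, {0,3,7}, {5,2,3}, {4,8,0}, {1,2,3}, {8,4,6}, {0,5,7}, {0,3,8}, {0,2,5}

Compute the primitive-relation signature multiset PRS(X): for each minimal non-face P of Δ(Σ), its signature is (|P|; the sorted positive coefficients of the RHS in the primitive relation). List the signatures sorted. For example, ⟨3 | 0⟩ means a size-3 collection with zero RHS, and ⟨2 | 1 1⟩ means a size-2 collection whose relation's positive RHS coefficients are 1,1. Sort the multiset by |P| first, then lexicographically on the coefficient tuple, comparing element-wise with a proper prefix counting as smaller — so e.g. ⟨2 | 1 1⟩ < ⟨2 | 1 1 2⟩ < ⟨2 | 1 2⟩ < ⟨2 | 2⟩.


The 20 primitive collections of Σ (r=9, n=3):

  • {1,5}:  v_{1} + v_{5} = 0  →  sig = ⟨2 | 0⟩
  • {0,1}:  v_{0} + v_{1} = v_{8}  →  sig = ⟨2 | 1⟩
  • {2,7}:  v_{2} + v_{7} = v_{5}  →  sig = ⟨2 | 1⟩
  • {3,4}:  v_{3} + v_{4} = v_{8}  →  sig = ⟨2 | 1⟩
  • {5,8}:  v_{5} + v_{8} = v_{0}  →  sig = ⟨2 | 1⟩
  • {1,7}:  v_{1} + v_{7} = v_{0} + v_{3}  →  sig = ⟨2 | 1 1⟩
  • {6,7}:  v_{6} + v_{7} = v_{0} + v_{4}  →  sig = ⟨2 | 1 1⟩
  • {5,6}:  v_{5} + v_{6} = v_{0} + v_{2} + v_{4}  →  sig = ⟨2 | 1 1 1⟩
  • {1,4}:  v_{1} + v_{4} = v_{2} + 2·v_{8}  →  sig = ⟨2 | 1 2⟩
  • {3,6}:  v_{3} + v_{6} = v_{2} + 2·v_{8}  →  sig = ⟨2 | 1 2⟩
  • {4,5}:  v_{4} + v_{5} = 2·v_{0} + v_{2}  →  sig = ⟨2 | 1 2⟩
  • {7,8}:  v_{7} + v_{8} = 2·v_{0} + v_{3}  →  sig = ⟨2 | 1 2⟩
  • {0,6}:  v_{0} + v_{6} = 2·v_{4}  →  sig = ⟨2 | 2⟩
  • {4,7}:  v_{4} + v_{7} = 2·v_{0}  →  sig = ⟨2 | 2⟩
  • {1,6}:  v_{1} + v_{6} = 2·v_{2} + 3·v_{8}  →  sig = ⟨2 | 2 3⟩
  • {0,2,3}:  v_{0} + v_{2} + v_{3} = 0  →  sig = ⟨3 | 0⟩
  • {0,2,8}:  v_{0} + v_{2} + v_{8} = v_{4}  →  sig = ⟨3 | 1⟩
  • {0,3,5}:  v_{0} + v_{3} + v_{5} = v_{7}  →  sig = ⟨3 | 1⟩
  • {2,3,8}:  v_{2} + v_{3} + v_{8} = v_{1}  →  sig = ⟨3 | 1⟩
  • {2,4,8}:  v_{2} + v_{4} + v_{8} = v_{6}  →  sig = ⟨3 | 1⟩

Sorted signature multiset PRS(X):
    |P|=2: 15 collections, coeffs (), (1), (1), (1), (1), (1,1), (1,1), (1,1,1), (1,2), (1,2), (1,2), (1,2), (2), (2), (2,3)
    |P|=3: 5 collections, coeffs (), (1), (1), (1), (1)


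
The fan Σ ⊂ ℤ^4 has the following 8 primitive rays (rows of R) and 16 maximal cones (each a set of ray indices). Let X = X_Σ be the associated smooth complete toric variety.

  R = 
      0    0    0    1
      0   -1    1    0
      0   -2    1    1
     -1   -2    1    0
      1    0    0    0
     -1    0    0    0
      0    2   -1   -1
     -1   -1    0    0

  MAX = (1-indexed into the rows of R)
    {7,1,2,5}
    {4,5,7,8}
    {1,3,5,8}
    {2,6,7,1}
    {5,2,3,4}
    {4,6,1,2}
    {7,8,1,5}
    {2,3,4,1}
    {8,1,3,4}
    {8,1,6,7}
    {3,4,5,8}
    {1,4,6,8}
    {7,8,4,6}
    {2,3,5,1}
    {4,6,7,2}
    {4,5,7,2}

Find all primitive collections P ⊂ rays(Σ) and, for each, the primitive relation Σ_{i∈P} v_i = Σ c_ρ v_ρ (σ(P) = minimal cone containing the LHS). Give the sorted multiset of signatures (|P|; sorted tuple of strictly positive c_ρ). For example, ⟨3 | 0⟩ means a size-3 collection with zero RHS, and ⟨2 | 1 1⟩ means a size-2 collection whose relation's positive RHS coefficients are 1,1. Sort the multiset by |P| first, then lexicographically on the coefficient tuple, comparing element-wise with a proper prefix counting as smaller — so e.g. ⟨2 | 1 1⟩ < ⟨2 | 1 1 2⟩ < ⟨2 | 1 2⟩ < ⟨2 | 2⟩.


The 6 primitive collections of Σ (r=8, n=4):

  • {3,7}:  v_{3} + v_{7} = 0 — sig = ⟨2 | 0⟩
  • {5,6}:  v_{5} + v_{6} = 0 — sig = ⟨2 | 0⟩
  • {2,8}:  v_{2} + v_{8} = v_{4} — sig = ⟨2 | 1⟩
  • {3,6}:  v_{3} + v_{6} = v_{1} + v_{4} — sig = ⟨2 | 1 1⟩
  • {1,4,5}:  v_{1} + v_{4} + v_{5} = v_{3} — sig = ⟨3 | 1⟩
  • {1,4,7}:  v_{1} + v_{4} + v_{7} = v_{6} — sig = ⟨3 | 1⟩

so the primitive-relation signature multiset is
{ ⟨2 | 0⟩ ×2,  ⟨2 | 1⟩,  ⟨2 | 1 1⟩,  ⟨3 | 1⟩ ×2 }


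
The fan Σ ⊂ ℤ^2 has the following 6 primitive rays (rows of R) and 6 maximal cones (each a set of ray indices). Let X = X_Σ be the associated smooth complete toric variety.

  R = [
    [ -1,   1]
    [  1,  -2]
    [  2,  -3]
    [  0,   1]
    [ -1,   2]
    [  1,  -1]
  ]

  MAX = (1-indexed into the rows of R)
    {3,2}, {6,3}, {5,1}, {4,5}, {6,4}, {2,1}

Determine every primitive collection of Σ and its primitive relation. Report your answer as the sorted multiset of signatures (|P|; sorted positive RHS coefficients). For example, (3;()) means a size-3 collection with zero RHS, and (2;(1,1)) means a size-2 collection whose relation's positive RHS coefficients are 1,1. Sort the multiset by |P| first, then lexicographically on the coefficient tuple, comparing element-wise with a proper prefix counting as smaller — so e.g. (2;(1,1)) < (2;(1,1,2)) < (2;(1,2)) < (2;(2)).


|primitive collections| = 9. Relations:

  {1,6}:  v_{1} + v_{6} = 0 ; sig = (2;())
  {2,5}:  v_{2} + v_{5} = 0 ; sig = (2;())
  {1,3}:  v_{1} + v_{3} = v_{2} ; sig = (2;(1))
  {1,4}:  v_{1} + v_{4} = v_{5} ; sig = (2;(1))
  {2,4}:  v_{2} + v_{4} = v_{6} ; sig = (2;(1))
  {2,6}:  v_{2} + v_{6} = v_{3} ; sig = (2;(1))
  {3,5}:  v_{3} + v_{5} = v_{6} ; sig = (2;(1))
  {5,6}:  v_{5} + v_{6} = v_{4} ; sig = (2;(1))
  {3,4}:  v_{3} + v_{4} = 2·v_{6} ; sig = (2;(2))

so the primitive-relation signature multiset is
[(2;()), (2;()), (2;(1)), (2;(1)), (2;(1)), (2;(1)), (2;(1)), (2;(1)), (2;(2))]


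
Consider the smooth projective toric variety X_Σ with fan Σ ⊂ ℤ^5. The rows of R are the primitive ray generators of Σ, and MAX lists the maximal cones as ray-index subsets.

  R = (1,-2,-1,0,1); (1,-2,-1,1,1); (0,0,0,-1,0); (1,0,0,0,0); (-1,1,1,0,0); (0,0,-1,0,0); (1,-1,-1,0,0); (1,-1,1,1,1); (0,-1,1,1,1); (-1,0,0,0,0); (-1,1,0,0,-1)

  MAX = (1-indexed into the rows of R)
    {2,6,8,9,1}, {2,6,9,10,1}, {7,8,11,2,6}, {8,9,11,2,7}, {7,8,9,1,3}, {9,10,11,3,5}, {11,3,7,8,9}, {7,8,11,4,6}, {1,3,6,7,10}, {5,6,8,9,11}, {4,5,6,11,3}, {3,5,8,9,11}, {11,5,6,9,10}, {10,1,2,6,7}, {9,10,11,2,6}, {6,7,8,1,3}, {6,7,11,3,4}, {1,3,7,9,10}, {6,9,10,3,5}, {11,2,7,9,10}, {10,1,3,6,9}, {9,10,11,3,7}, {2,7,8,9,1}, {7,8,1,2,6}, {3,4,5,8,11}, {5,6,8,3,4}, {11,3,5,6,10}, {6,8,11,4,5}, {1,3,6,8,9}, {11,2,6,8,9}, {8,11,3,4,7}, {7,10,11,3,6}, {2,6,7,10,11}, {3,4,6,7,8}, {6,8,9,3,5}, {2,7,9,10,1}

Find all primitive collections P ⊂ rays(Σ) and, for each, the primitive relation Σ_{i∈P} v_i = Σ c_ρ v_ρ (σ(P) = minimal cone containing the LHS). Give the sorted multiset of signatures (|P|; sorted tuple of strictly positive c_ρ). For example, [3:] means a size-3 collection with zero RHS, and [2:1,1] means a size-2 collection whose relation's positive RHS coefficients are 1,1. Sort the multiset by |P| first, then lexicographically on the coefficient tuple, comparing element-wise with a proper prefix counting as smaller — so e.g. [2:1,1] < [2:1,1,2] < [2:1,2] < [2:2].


The 13 primitive collections of Σ (r=11, n=5):

  P = {4,10}:  v_{4} + v_{10} = 0 — sig = [2:]
  P = {5,7}:  v_{5} + v_{7} = 0 — sig = [2:]
  P = {2,3}:  v_{2} + v_{3} = v_{1} — sig = [2:1]
  P = {4,9}:  v_{4} + v_{9} = v_{8} — sig = [2:1]
  P = {8,10}:  v_{8} + v_{10} = v_{9} — sig = [2:1]
  P = {1,11}:  v_{1} + v_{11} = v_{7} + v_{10} — sig = [2:1,1]
  P = {2,5}:  v_{2} + v_{5} = v_{6} + v_{9} — sig = [2:1,1]
  P = {1,5}:  v_{1} + v_{5} = v_{3} + v_{6} + v_{9} — sig = [2:1,1,1]
  P = {2,4}:  v_{2} + v_{4} = v_{6} + v_{7} + v_{8} — sig = [2:1,1,1]
  P = {1,4}:  v_{1} + v_{4} = v_{3} + v_{6} + v_{7} + v_{8} — sig = [2:1,1,1,1]
  P = {6,7,9}:  v_{6} + v_{7} + v_{9} = v_{2} — sig = [3:1]
  P = {3,6,8,11}:  v_{3} + v_{6} + v_{8} + v_{11} = 0 — sig = [4:]
  P = {3,6,9,11}:  v_{3} + v_{6} + v_{9} + v_{11} = v_{10} — sig = [4:1]

Sorted signature multiset PRS(X):
    [2:]
    [2:]
    [2:1]
    [2:1]
    [2:1]
    [2:1,1]
    [2:1,1]
    [2:1,1,1]
    [2:1,1,1]
    [2:1,1,1,1]
    [3:1]
    [4:]
    [4:1]


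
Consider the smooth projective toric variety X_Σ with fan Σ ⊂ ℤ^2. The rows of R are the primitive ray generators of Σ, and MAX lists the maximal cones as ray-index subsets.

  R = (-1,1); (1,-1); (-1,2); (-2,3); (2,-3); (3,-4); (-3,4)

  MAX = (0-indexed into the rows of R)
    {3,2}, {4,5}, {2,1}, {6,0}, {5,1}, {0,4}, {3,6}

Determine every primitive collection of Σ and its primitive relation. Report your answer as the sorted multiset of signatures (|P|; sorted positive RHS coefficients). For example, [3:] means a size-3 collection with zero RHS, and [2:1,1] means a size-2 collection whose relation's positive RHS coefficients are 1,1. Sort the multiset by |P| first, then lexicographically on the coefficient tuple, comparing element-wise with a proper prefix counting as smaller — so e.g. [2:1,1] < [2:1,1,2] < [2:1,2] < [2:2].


Σ has 14 primitive collections:

  P={0,1}:  v_{0} + v_{1} = 0  →  sig = [2:]
  P={3,4}:  v_{3} + v_{4} = 0  →  sig = [2:]
  P={5,6}:  v_{5} + v_{6} = 0  →  sig = [2:]
  P={0,2}:  v_{0} + v_{2} = v_{3}  →  sig = [2:1]
  P={0,3}:  v_{0} + v_{3} = v_{6}  →  sig = [2:1]
  P={0,5}:  v_{0} + v_{5} = v_{4}  →  sig = [2:1]
  P={1,3}:  v_{1} + v_{3} = v_{2}  →  sig = [2:1]
  P={1,4}:  v_{1} + v_{4} = v_{5}  →  sig = [2:1]
  P={1,6}:  v_{1} + v_{6} = v_{3}  →  sig = [2:1]
  P={2,4}:  v_{2} + v_{4} = v_{1}  →  sig = [2:1]
  P={3,5}:  v_{3} + v_{5} = v_{1}  →  sig = [2:1]
  P={4,6}:  v_{4} + v_{6} = v_{0}  →  sig = [2:1]
  P={2,5}:  v_{2} + v_{5} = 2·v_{1}  →  sig = [2:2]
  P={2,6}:  v_{2} + v_{6} = 2·v_{3}  →  sig = [2:2]

Sorted signature multiset PRS(X):
{ [2:] ×3,  [2:1] ×9,  [2:2] ×2 }


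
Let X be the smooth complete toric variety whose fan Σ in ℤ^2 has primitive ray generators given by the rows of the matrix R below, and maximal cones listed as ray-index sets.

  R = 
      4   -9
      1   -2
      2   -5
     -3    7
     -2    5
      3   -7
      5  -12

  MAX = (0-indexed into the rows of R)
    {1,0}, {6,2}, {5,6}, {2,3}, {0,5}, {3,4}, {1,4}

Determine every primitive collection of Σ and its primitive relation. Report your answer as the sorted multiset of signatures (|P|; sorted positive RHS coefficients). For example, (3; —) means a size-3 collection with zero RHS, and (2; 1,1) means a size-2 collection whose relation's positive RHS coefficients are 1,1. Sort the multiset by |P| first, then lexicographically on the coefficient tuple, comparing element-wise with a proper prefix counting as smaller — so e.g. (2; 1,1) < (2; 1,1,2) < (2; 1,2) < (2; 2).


|primitive collections| = 14. Relations:

  {2,4}:  v_{2} + v_{4} = 0 ; sig = (2; —)
  {3,5}:  v_{3} + v_{5} = 0 ; sig = (2; —)
  {0,3}:  v_{0} + v_{3} = v_{1} ; sig = (2; 1)
  {1,2}:  v_{1} + v_{2} = v_{5} ; sig = (2; 1)
  {1,3}:  v_{1} + v_{3} = v_{4} ; sig = (2; 1)
  {1,5}:  v_{1} + v_{5} = v_{0} ; sig = (2; 1)
  {2,5}:  v_{2} + v_{5} = v_{6} ; sig = (2; 1)
  {3,6}:  v_{3} + v_{6} = v_{2} ; sig = (2; 1)
  {4,5}:  v_{4} + v_{5} = v_{1} ; sig = (2; 1)
  {4,6}:  v_{4} + v_{6} = v_{5} ; sig = (2; 1)
  {0,2}:  v_{0} + v_{2} = 2·v_{5} ; sig = (2; 2)
  {0,4}:  v_{0} + v_{4} = 2·v_{1} ; sig = (2; 2)
  {1,6}:  v_{1} + v_{6} = 2·v_{5} ; sig = (2; 2)
  {0,6}:  v_{0} + v_{6} = 3·v_{5} ; sig = (2; 3)

Hence PRS(X_Σ) =
[(2; —), (2; —), (2; 1), (2; 1), (2; 1), (2; 1), (2; 1), (2; 1), (2; 1), (2; 1), (2; 2), (2; 2), (2; 2), (2; 3)]


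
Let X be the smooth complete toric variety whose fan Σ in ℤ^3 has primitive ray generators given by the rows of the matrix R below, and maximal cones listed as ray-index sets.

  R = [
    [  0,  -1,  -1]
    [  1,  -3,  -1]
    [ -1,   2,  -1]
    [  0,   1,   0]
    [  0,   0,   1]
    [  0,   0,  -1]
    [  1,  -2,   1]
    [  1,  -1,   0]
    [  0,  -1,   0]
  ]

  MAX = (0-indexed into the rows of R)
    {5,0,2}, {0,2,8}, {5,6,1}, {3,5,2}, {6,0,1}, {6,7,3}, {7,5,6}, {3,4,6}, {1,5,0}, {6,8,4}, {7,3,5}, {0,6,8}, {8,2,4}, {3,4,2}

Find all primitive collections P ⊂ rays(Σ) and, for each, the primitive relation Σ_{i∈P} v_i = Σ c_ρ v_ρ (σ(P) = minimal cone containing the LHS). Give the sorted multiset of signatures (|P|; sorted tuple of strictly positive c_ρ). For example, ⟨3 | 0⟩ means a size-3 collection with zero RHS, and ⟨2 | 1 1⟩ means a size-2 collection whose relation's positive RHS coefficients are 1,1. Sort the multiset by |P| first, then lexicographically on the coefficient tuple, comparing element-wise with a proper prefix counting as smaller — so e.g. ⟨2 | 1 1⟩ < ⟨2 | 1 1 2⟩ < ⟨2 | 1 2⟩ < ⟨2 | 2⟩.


17 minimal non-faces of Δ(Σ) (on 9 rays):

  {2,6}:  v_{2} + v_{6} = 0  ⇒ sig = ⟨2 | 0⟩
  {3,8}:  v_{3} + v_{8} = 0  ⇒ sig = ⟨2 | 0⟩
  {4,5}:  v_{4} + v_{5} = 0  ⇒ sig = ⟨2 | 0⟩
  {0,3}:  v_{0} + v_{3} = v_{5}  ⇒ sig = ⟨2 | 1⟩
  {0,4}:  v_{0} + v_{4} = v_{8}  ⇒ sig = ⟨2 | 1⟩
  {5,8}:  v_{5} + v_{8} = v_{0}  ⇒ sig = ⟨2 | 1⟩
  {1,2}:  v_{1} + v_{2} = v_{0} + v_{5}  ⇒ sig = ⟨2 | 1 1⟩
  {1,4}:  v_{1} + v_{4} = v_{0} + v_{6}  ⇒ sig = ⟨2 | 1 1⟩
  {2,7}:  v_{2} + v_{7} = v_{3} + v_{5}  ⇒ sig = ⟨2 | 1 1⟩
  {4,7}:  v_{4} + v_{7} = v_{3} + v_{6}  ⇒ sig = ⟨2 | 1 1⟩
  {7,8}:  v_{7} + v_{8} = v_{5} + v_{6}  ⇒ sig = ⟨2 | 1 1⟩
  {0,7}:  v_{0} + v_{7} = 2·v_{5} + v_{6}  ⇒ sig = ⟨2 | 1 2⟩
  {1,3}:  v_{1} + v_{3} = 2·v_{5} + v_{6}  ⇒ sig = ⟨2 | 1 2⟩
  {1,8}:  v_{1} + v_{8} = 2·v_{0} + v_{6}  ⇒ sig = ⟨2 | 1 2⟩
  {1,7}:  v_{1} + v_{7} = 3·v_{5} + 2·v_{6}  ⇒ sig = ⟨2 | 2 3⟩
  {0,5,6}:  v_{0} + v_{5} + v_{6} = v_{1}  ⇒ sig = ⟨3 | 1⟩
  {3,5,6}:  v_{3} + v_{5} + v_{6} = v_{7}  ⇒ sig = ⟨3 | 1⟩

Signatures (|P|; sorted positive RHS coefficients), sorted:
    ⟨2 | 0⟩
    ⟨2 | 0⟩
    ⟨2 | 0⟩
    ⟨2 | 1⟩
    ⟨2 | 1⟩
    ⟨2 | 1⟩
    ⟨2 | 1 1⟩
    ⟨2 | 1 1⟩
    ⟨2 | 1 1⟩
    ⟨2 | 1 1⟩
    ⟨2 | 1 1⟩
    ⟨2 | 1 2⟩
    ⟨2 | 1 2⟩
    ⟨2 | 1 2⟩
    ⟨2 | 2 3⟩
    ⟨3 | 1⟩
    ⟨3 | 1⟩


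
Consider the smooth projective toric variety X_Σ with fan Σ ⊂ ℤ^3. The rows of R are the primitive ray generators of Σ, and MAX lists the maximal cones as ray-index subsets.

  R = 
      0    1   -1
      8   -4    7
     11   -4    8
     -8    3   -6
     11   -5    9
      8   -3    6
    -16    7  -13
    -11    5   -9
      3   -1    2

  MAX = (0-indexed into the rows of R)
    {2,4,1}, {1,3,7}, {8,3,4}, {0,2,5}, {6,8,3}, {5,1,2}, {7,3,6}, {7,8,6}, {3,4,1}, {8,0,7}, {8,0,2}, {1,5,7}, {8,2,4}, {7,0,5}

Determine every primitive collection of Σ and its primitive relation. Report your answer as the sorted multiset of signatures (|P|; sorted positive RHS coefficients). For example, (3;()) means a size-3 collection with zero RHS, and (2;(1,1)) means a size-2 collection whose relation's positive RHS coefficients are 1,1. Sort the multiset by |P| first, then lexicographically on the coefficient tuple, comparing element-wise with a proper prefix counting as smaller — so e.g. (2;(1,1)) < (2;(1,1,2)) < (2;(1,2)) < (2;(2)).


16 minimal non-faces of Δ(Σ) (on 9 rays):

  P={3,5}:  v_{3} + v_{5} = 0  ⇒ sig = (2;())
  P={4,7}:  v_{4} + v_{7} = 0  ⇒ sig = (2;())
  P={0,1}:  v_{0} + v_{1} = v_{5}  ⇒ sig = (2;(1))
  P={0,4}:  v_{0} + v_{4} = v_{2}  ⇒ sig = (2;(1))
  P={1,6}:  v_{1} + v_{6} = v_{3}  ⇒ sig = (2;(1))
  P={1,8}:  v_{1} + v_{8} = v_{4}  ⇒ sig = (2;(1))
  P={2,3}:  v_{2} + v_{3} = v_{8}  ⇒ sig = (2;(1))
  P={2,7}:  v_{2} + v_{7} = v_{0}  ⇒ sig = (2;(1))
  P={5,8}:  v_{5} + v_{8} = v_{2}  ⇒ sig = (2;(1))
  P={0,3}:  v_{0} + v_{3} = v_{7} + v_{8}  ⇒ sig = (2;(1,1))
  P={4,5}:  v_{4} + v_{5} = v_{1} + v_{2}  ⇒ sig = (2;(1,1))
  P={4,6}:  v_{4} + v_{6} = v_{3} + v_{8}  ⇒ sig = (2;(1,1))
  P={5,6}:  v_{5} + v_{6} = v_{7} + v_{8}  ⇒ sig = (2;(1,1))
  P={2,6}:  v_{2} + v_{6} = v_{7} + 2·v_{8}  ⇒ sig = (2;(1,2))
  P={0,6}:  v_{0} + v_{6} = 2·v_{7} + 2·v_{8}  ⇒ sig = (2;(2,2))
  P={3,7,8}:  v_{3} + v_{7} + v_{8} = v_{6}  ⇒ sig = (3;(1))

so the primitive-relation signature multiset is
    (2;())
    (2;())
    (2;(1))
    (2;(1))
    (2;(1))
    (2;(1))
    (2;(1))
    (2;(1))
    (2;(1))
    (2;(1,1))
    (2;(1,1))
    (2;(1,1))
    (2;(1,1))
    (2;(1,2))
    (2;(2,2))
    (3;(1))


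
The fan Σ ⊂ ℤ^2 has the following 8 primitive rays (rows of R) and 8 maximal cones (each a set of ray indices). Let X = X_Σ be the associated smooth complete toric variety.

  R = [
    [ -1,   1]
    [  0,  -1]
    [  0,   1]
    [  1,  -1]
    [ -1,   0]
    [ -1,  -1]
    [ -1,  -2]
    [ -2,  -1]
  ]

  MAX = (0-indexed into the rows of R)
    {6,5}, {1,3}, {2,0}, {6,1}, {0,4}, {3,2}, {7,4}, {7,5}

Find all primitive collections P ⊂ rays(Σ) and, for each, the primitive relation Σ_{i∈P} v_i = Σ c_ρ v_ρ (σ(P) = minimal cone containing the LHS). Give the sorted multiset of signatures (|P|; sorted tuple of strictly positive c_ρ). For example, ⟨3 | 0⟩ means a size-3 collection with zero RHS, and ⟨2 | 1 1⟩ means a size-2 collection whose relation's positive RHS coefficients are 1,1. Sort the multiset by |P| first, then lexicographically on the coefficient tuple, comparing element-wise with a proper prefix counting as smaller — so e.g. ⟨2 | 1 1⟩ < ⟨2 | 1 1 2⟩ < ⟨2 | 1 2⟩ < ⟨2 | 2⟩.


Primitive collections (20):

  • {0,3}:  v_{0} + v_{3} = 0 — sig = ⟨2 | 0⟩
  • {1,2}:  v_{1} + v_{2} = 0 — sig = ⟨2 | 0⟩
  • {0,1}:  v_{0} + v_{1} = v_{4} — sig = ⟨2 | 1⟩
  • {0,6}:  v_{0} + v_{6} = v_{7} — sig = ⟨2 | 1⟩
  • {1,4}:  v_{1} + v_{4} = v_{5} — sig = ⟨2 | 1⟩
  • {1,5}:  v_{1} + v_{5} = v_{6} — sig = ⟨2 | 1⟩
  • {2,4}:  v_{2} + v_{4} = v_{0} — sig = ⟨2 | 1⟩
  • {2,5}:  v_{2} + v_{5} = v_{4} — sig = ⟨2 | 1⟩
  • {2,6}:  v_{2} + v_{6} = v_{5} — sig = ⟨2 | 1⟩
  • {3,4}:  v_{3} + v_{4} = v_{1} — sig = ⟨2 | 1⟩
  • {3,7}:  v_{3} + v_{7} = v_{6} — sig = ⟨2 | 1⟩
  • {4,5}:  v_{4} + v_{5} = v_{7} — sig = ⟨2 | 1⟩
  • {0,5}:  v_{0} + v_{5} = 2·v_{4} — sig = ⟨2 | 2⟩
  • {1,7}:  v_{1} + v_{7} = 2·v_{5} — sig = ⟨2 | 2⟩
  • {2,7}:  v_{2} + v_{7} = 2·v_{4} — sig = ⟨2 | 2⟩
  • {3,5}:  v_{3} + v_{5} = 2·v_{1} — sig = ⟨2 | 2⟩
  • {4,6}:  v_{4} + v_{6} = 2·v_{5} — sig = ⟨2 | 2⟩
  • {0,7}:  v_{0} + v_{7} = 3·v_{4} — sig = ⟨2 | 3⟩
  • {3,6}:  v_{3} + v_{6} = 3·v_{1} — sig = ⟨2 | 3⟩
  • {6,7}:  v_{6} + v_{7} = 3·v_{5} — sig = ⟨2 | 3⟩

Sorted signature multiset PRS(X):
    |P|=2: 20 collections, coeffs (), (), (1), (1), (1), (1), (1), (1), (1), (1), (1), (1), (2), (2), (2), (2), (2), (3), (3), (3)


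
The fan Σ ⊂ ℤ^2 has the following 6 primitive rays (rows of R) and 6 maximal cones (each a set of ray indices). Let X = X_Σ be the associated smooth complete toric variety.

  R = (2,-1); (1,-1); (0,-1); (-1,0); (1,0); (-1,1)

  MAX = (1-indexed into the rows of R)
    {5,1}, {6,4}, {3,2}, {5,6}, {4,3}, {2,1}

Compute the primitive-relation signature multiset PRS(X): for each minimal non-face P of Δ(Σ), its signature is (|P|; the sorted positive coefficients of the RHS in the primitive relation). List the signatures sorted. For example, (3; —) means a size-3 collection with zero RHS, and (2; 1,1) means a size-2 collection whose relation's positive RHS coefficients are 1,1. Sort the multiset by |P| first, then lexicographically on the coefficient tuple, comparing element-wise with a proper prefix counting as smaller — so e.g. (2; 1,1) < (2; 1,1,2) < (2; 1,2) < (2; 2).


Minimal non-faces — 9 found among 6 rays, 6 max cones:

  • {2,6}:  v_{2} + v_{6} = 0 — sig = (2; —)
  • {4,5}:  v_{4} + v_{5} = 0 — sig = (2; —)
  • {1,4}:  v_{1} + v_{4} = v_{2} — sig = (2; 1)
  • {1,6}:  v_{1} + v_{6} = v_{5} — sig = (2; 1)
  • {2,4}:  v_{2} + v_{4} = v_{3} — sig = (2; 1)
  • {2,5}:  v_{2} + v_{5} = v_{1} — sig = (2; 1)
  • {3,5}:  v_{3} + v_{5} = v_{2} — sig = (2; 1)
  • {3,6}:  v_{3} + v_{6} = v_{4} — sig = (2; 1)
  • {1,3}:  v_{1} + v_{3} = 2·v_{2} — sig = (2; 2)

so the primitive-relation signature multiset is
    |P|=2: 9 collections, coeffs (), (), (1), (1), (1), (1), (1), (1), (2)


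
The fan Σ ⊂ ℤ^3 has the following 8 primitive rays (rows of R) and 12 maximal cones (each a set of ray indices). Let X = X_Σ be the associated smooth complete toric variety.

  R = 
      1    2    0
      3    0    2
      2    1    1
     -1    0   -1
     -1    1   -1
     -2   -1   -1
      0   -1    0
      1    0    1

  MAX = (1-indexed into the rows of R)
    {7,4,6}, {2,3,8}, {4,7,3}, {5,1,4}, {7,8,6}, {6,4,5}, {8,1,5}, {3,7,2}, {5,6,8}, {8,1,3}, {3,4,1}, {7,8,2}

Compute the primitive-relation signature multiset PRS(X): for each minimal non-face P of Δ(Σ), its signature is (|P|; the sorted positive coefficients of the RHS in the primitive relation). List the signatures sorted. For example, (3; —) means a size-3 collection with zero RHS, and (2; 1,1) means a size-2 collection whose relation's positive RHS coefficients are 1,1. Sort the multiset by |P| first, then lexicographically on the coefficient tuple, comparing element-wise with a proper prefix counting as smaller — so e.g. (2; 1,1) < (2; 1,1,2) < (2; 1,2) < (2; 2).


Primitive collections (11):

  P={3,6}:  v_{3} + v_{6} = 0  →  sig = (2; —)
  P={4,8}:  v_{4} + v_{8} = 0  →  sig = (2; —)
  P={1,6}:  v_{1} + v_{6} = v_{5}  →  sig = (2; 1)
  P={2,5}:  v_{2} + v_{5} = v_{3}  →  sig = (2; 1)
  P={3,5}:  v_{3} + v_{5} = v_{1}  →  sig = (2; 1)
  P={5,7}:  v_{5} + v_{7} = v_{4}  →  sig = (2; 1)
  P={1,7}:  v_{1} + v_{7} = v_{3} + v_{4}  →  sig = (2; 1,1)
  P={2,4}:  v_{2} + v_{4} = v_{3} + v_{7}  →  sig = (2; 1,1)
  P={2,6}:  v_{2} + v_{6} = v_{7} + v_{8}  →  sig = (2; 1,1)
  P={1,2}:  v_{1} + v_{2} = 2·v_{3}  →  sig = (2; 2)
  P={3,7,8}:  v_{3} + v_{7} + v_{8} = v_{2}  →  sig = (3; 1)

Signatures (|P|; sorted positive RHS coefficients), sorted:
{ (2; —) ×2,  (2; 1) ×4,  (2; 1,1) ×3,  (2; 2),  (3; 1) }


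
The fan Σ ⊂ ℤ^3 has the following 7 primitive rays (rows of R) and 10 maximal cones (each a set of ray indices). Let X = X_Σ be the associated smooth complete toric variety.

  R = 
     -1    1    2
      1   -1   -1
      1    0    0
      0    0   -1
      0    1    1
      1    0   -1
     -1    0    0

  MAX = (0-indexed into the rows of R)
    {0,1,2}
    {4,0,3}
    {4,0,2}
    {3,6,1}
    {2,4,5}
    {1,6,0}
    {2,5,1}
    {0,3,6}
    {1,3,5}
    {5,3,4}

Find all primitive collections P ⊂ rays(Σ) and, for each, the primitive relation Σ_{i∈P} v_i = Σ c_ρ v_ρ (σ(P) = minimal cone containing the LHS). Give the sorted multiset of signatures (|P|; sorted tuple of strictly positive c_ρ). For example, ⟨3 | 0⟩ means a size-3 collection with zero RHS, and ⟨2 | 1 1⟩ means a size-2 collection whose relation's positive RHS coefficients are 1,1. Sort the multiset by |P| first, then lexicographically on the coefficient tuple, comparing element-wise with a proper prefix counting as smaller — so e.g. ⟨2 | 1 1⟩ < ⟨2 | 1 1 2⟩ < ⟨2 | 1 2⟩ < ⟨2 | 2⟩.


7 collections generate NE(X_Σ); each relation:

  {2,6}:  v_{2} + v_{6} = 0  ⟹  sig = ⟨2 | 0⟩
  {0,5}:  v_{0} + v_{5} = v_{4}  ⟹  sig = ⟨2 | 1⟩
  {1,4}:  v_{1} + v_{4} = v_{2}  ⟹  sig = ⟨2 | 1⟩
  {2,3}:  v_{2} + v_{3} = v_{5}  ⟹  sig = ⟨2 | 1⟩
  {5,6}:  v_{5} + v_{6} = v_{3}  ⟹  sig = ⟨2 | 1⟩
  {4,6}:  v_{4} + v_{6} = v_{0} + v_{3}  ⟹  sig = ⟨2 | 1 1⟩
  {0,1,3}:  v_{0} + v_{1} + v_{3} = 0  ⟹  sig = ⟨3 | 0⟩

Signatures (|P|; sorted positive RHS coefficients), sorted:
    ⟨2 | 0⟩
    ⟨2 | 1⟩
    ⟨2 | 1⟩
    ⟨2 | 1⟩
    ⟨2 | 1⟩
    ⟨2 | 1 1⟩
    ⟨3 | 0⟩


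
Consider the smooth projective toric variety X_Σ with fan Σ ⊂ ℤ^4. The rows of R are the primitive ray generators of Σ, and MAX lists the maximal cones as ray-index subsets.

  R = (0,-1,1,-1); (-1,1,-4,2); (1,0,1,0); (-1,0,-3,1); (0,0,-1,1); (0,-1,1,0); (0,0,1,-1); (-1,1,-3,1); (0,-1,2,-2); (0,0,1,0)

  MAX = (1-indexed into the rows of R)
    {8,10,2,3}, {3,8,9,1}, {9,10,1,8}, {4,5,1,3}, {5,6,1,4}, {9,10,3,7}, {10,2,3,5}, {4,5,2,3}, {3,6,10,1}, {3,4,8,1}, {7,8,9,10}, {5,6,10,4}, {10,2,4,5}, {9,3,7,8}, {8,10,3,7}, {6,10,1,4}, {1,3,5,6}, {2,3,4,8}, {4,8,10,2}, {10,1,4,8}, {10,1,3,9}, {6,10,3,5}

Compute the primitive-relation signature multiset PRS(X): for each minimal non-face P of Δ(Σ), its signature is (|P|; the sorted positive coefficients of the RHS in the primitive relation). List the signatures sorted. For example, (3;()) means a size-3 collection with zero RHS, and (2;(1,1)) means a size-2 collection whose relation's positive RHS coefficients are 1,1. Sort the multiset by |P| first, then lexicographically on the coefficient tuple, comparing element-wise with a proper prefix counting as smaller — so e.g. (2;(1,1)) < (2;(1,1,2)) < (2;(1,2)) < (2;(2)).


|primitive collections| = 18. Relations:

  {5,7}:  v_{5} + v_{7} = 0  →  sig = (2;())
  {1,2}:  v_{1} + v_{2} = v_{4}  →  sig = (2;(1))
  {1,7}:  v_{1} + v_{7} = v_{9}  →  sig = (2;(1))
  {2,7}:  v_{2} + v_{7} = v_{8}  →  sig = (2;(1))
  {5,8}:  v_{5} + v_{8} = v_{2}  →  sig = (2;(1))
  {5,9}:  v_{5} + v_{9} = v_{1}  →  sig = (2;(1))
  {2,9}:  v_{2} + v_{9} = v_{1} + v_{8}  →  sig = (2;(1,1))
  {4,7}:  v_{4} + v_{7} = v_{1} + v_{8}  →  sig = (2;(1,1))
  {6,7}:  v_{6} + v_{7} = v_{1} + v_{10}  →  sig = (2;(1,1))
  {6,8}:  v_{6} + v_{8} = v_{4} + v_{10}  →  sig = (2;(1,1))
  {2,6}:  v_{2} + v_{6} = v_{4} + v_{5} + v_{10}  →  sig = (2;(1,1,1))
  {4,9}:  v_{4} + v_{9} = 2·v_{1} + v_{8}  →  sig = (2;(1,2))
  {6,9}:  v_{6} + v_{9} = 2·v_{1} + v_{10}  →  sig = (2;(1,2))
  {1,5,10}:  v_{1} + v_{5} + v_{10} = v_{6}  →  sig = (3;(1))
  {3,4,10}:  v_{3} + v_{4} + v_{10} = v_{5}  →  sig = (3;(1))
  {3,4,6}:  v_{3} + v_{4} + v_{6} = v_{1} + 2·v_{5}  →  sig = (3;(1,2))
  {1,3,8,10}:  v_{1} + v_{3} + v_{8} + v_{10} = 0  →  sig = (4;())
  {3,8,9,10}:  v_{3} + v_{8} + v_{9} + v_{10} = v_{7}  →  sig = (4;(1))

so the primitive-relation signature multiset is
    |P|=2: 13 collections, coeffs (), (1), (1), (1), (1), (1), (1,1), (1,1), (1,1), (1,1), (1,1,1), (1,2), (1,2)
    |P|=3: 3 collections, coeffs (1), (1), (1,2)
    |P|=4: 2 collections, coeffs (), (1)


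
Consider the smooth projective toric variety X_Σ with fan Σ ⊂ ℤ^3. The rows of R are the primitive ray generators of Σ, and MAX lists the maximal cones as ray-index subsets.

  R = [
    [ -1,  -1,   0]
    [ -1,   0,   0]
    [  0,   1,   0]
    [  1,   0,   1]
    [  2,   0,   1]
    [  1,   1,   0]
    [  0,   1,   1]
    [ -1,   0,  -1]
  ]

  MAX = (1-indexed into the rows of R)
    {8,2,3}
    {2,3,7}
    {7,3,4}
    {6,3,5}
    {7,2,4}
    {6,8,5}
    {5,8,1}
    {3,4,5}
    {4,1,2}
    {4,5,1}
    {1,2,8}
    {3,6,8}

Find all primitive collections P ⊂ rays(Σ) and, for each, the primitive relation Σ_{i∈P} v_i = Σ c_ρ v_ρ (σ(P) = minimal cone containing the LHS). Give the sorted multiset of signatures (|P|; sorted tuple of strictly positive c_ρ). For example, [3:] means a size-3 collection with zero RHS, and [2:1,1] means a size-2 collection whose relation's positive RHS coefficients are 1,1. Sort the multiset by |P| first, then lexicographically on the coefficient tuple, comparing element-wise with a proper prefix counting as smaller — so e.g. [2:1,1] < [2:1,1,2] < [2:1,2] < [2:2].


Σ has 12 primitive collections:

  P = {1,6}:  v_{1} + v_{6} = 0 — sig = [2:]
  P = {4,8}:  v_{4} + v_{8} = 0 — sig = [2:]
  P = {1,3}:  v_{1} + v_{3} = v_{2} — sig = [2:1]
  P = {2,5}:  v_{2} + v_{5} = v_{4} — sig = [2:1]
  P = {2,6}:  v_{2} + v_{6} = v_{3} — sig = [2:1]
  P = {4,6}:  v_{4} + v_{6} = v_{3} + v_{5} — sig = [2:1,1]
  P = {7,8}:  v_{7} + v_{8} = v_{2} + v_{3} — sig = [2:1,1]
  P = {1,7}:  v_{1} + v_{7} = 2·v_{2} + v_{4} — sig = [2:1,2]
  P = {5,7}:  v_{5} + v_{7} = v_{3} + 2·v_{4} — sig = [2:1,2]
  P = {6,7}:  v_{6} + v_{7} = 2·v_{3} + v_{4} — sig = [2:1,2]
  P = {2,3,4}:  v_{2} + v_{3} + v_{4} = v_{7} — sig = [3:1]
  P = {3,5,8}:  v_{3} + v_{5} + v_{8} = v_{6} — sig = [3:1]

so the primitive-relation signature multiset is
{ [2:] ×2,  [2:1] ×3,  [2:1,1] ×2,  [2:1,2] ×3,  [3:1] ×2 }


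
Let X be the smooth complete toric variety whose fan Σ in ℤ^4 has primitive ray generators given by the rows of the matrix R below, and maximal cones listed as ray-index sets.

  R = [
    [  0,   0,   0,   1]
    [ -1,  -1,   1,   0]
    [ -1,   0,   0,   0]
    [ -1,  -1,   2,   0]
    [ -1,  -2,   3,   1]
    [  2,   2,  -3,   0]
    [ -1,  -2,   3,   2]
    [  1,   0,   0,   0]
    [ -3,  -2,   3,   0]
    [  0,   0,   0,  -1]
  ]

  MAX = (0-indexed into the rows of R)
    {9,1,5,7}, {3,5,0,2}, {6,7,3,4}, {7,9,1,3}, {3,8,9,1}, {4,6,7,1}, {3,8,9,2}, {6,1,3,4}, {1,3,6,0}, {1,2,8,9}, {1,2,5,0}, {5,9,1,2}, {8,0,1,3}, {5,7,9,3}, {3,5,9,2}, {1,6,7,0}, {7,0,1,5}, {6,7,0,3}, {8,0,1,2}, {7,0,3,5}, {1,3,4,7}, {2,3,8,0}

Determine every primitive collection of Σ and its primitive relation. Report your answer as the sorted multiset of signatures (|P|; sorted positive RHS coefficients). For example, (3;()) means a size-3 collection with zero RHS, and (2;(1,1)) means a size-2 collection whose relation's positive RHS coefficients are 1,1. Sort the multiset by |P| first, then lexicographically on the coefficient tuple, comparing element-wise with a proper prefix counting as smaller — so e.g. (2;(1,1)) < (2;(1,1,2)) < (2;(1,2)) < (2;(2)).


Σ has 17 primitive collections:

  • {0,9}:  v_{0} + v_{9} = 0 ; sig = (2;())
  • {2,7}:  v_{2} + v_{7} = 0 ; sig = (2;())
  • {0,4}:  v_{0} + v_{4} = v_{6} ; sig = (2;(1))
  • {5,8}:  v_{5} + v_{8} = v_{2} ; sig = (2;(1))
  • {6,9}:  v_{6} + v_{9} = v_{4} ; sig = (2;(1))
  • {4,5}:  v_{4} + v_{5} = v_{0} + v_{7} ; sig = (2;(1,1))
  • {7,8}:  v_{7} + v_{8} = v_{1} + v_{3} ; sig = (2;(1,1))
  • {2,4}:  v_{2} + v_{4} = v_{0} + v_{1} + v_{3} ; sig = (2;(1,1,1))
  • {4,9}:  v_{4} + v_{9} = v_{1} + v_{3} + v_{7} ; sig = (2;(1,1,1))
  • {2,6}:  v_{2} + v_{6} = 2·v_{0} + v_{1} + v_{3} ; sig = (2;(1,1,2))
  • {5,6}:  v_{5} + v_{6} = 2·v_{0} + v_{7} ; sig = (2;(1,2))
  • {4,8}:  v_{4} + v_{8} = v_{0} + 2·v_{1} + 2·v_{3} ; sig = (2;(1,2,2))
  • {6,8}:  v_{6} + v_{8} = 2·v_{0} + 2·v_{1} + 2·v_{3} ; sig = (2;(2,2,2))
  • {1,3,5}:  v_{1} + v_{3} + v_{5} = 0 ; sig = (3;())
  • {1,2,3}:  v_{1} + v_{2} + v_{3} = v_{8} ; sig = (3;(1))
  • {0,1,3,7}:  v_{0} + v_{1} + v_{3} + v_{7} = v_{4} ; sig = (4;(1))
  • {1,3,6,7}:  v_{1} + v_{3} + v_{6} + v_{7} = 2·v_{4} ; sig = (4;(2))

Signatures (|P|; sorted positive RHS coefficients), sorted:
{ (2;()) ×2,  (2;(1)) ×3,  (2;(1,1)) ×2,  (2;(1,1,1)) ×2,  (2;(1,1,2)),  (2;(1,2)),  (2;(1,2,2)),  (2;(2,2,2)),  (3;()),  (3;(1)),  (4;(1)),  (4;(2)) }


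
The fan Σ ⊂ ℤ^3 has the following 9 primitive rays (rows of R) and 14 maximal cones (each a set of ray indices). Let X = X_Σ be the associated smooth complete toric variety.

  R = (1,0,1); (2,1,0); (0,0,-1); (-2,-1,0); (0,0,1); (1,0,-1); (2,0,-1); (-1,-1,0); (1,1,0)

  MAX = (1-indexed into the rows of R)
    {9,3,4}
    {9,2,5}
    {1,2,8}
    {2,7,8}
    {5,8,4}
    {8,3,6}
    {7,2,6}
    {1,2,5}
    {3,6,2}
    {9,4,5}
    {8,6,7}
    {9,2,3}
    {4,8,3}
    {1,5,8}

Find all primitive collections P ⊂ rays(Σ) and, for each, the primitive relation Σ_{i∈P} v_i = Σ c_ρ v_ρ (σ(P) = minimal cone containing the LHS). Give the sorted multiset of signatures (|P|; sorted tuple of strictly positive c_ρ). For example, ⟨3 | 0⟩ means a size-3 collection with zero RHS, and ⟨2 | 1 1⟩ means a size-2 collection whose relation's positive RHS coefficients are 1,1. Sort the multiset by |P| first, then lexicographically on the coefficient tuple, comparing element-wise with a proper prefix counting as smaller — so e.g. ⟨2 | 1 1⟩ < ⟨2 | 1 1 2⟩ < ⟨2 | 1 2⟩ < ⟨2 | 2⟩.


18 collections generate NE(X_Σ); each relation:

  P = {2,4}:  v_{2} + v_{4} = 0  so sig = ⟨2 | 0⟩
  P = {3,5}:  v_{3} + v_{5} = 0  so sig = ⟨2 | 0⟩
  P = {8,9}:  v_{8} + v_{9} = 0  so sig = ⟨2 | 0⟩
  P = {1,3}:  v_{1} + v_{3} = v_{2} + v_{8}  so sig = ⟨2 | 1 1⟩
  P = {1,4}:  v_{1} + v_{4} = v_{5} + v_{8}  so sig = ⟨2 | 1 1⟩
  P = {1,9}:  v_{1} + v_{9} = v_{2} + v_{5}  so sig = ⟨2 | 1 1⟩
  P = {4,6}:  v_{4} + v_{6} = v_{3} + v_{8}  so sig = ⟨2 | 1 1⟩
  P = {4,7}:  v_{4} + v_{7} = v_{6} + v_{8}  so sig = ⟨2 | 1 1⟩
  P = {5,6}:  v_{5} + v_{6} = v_{2} + v_{8}  so sig = ⟨2 | 1 1⟩
  P = {6,9}:  v_{6} + v_{9} = v_{2} + v_{3}  so sig = ⟨2 | 1 1⟩
  P = {7,9}:  v_{7} + v_{9} = v_{2} + v_{6}  so sig = ⟨2 | 1 1⟩
  P = {3,7}:  v_{3} + v_{7} = 2·v_{6}  so sig = ⟨2 | 2⟩
  P = {1,6}:  v_{1} + v_{6} = 2·v_{2} + 2·v_{8}  so sig = ⟨2 | 2 2⟩
  P = {5,7}:  v_{5} + v_{7} = 2·v_{2} + 2·v_{8}  so sig = ⟨2 | 2 2⟩
  P = {1,7}:  v_{1} + v_{7} = 3·v_{2} + 3·v_{8}  so sig = ⟨2 | 3 3⟩
  P = {2,3,8}:  v_{2} + v_{3} + v_{8} = v_{6}  so sig = ⟨3 | 1⟩
  P = {2,5,8}:  v_{2} + v_{5} + v_{8} = v_{1}  so sig = ⟨3 | 1⟩
  P = {2,6,8}:  v_{2} + v_{6} + v_{8} = v_{7}  so sig = ⟨3 | 1⟩

Sorted signature multiset PRS(X):
    |P|=2: 15 collections, coeffs (), (), (), (1,1), (1,1), (1,1), (1,1), (1,1), (1,1), (1,1), (1,1), (2), (2,2), (2,2), (3,3)
    |P|=3: 3 collections, coeffs (1), (1), (1)


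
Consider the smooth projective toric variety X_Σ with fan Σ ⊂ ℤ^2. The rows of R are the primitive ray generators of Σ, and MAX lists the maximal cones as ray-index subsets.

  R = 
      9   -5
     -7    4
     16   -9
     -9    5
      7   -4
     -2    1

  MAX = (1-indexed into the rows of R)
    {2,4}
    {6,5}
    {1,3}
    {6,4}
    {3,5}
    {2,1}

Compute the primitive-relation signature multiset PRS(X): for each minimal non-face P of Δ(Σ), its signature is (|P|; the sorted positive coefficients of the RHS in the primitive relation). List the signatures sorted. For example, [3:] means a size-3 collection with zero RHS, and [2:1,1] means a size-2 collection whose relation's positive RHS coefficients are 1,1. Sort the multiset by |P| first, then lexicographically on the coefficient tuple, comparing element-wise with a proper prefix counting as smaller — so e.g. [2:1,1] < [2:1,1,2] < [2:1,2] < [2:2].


9 minimal non-faces of Δ(Σ) (on 6 rays):

  {1,4}:  v_{1} + v_{4} = 0 — sig = [2:]
  {2,5}:  v_{2} + v_{5} = 0 — sig = [2:]
  {1,5}:  v_{1} + v_{5} = v_{3} — sig = [2:1]
  {1,6}:  v_{1} + v_{6} = v_{5} — sig = [2:1]
  {2,3}:  v_{2} + v_{3} = v_{1} — sig = [2:1]
  {2,6}:  v_{2} + v_{6} = v_{4} — sig = [2:1]
  {3,4}:  v_{3} + v_{4} = v_{5} — sig = [2:1]
  {4,5}:  v_{4} + v_{5} = v_{6} — sig = [2:1]
  {3,6}:  v_{3} + v_{6} = 2·v_{5} — sig = [2:2]

Signatures (|P|; sorted positive RHS coefficients), sorted:
{ [2:] ×2,  [2:1] ×6,  [2:2] }


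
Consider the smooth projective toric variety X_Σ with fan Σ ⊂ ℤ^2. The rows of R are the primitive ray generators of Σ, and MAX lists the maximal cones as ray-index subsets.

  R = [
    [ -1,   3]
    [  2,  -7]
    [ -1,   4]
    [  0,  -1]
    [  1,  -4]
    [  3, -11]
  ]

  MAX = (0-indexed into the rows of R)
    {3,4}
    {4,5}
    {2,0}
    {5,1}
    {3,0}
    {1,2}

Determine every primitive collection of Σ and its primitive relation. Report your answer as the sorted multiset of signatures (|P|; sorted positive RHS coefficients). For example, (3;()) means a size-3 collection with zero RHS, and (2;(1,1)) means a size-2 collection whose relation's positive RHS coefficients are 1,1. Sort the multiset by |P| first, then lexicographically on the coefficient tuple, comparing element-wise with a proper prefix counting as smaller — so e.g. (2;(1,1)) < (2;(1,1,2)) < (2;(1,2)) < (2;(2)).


The 9 primitive collections of Σ (r=6, n=2):

  P={2,4}:  v_{2} + v_{4} = 0  ⇒ sig = (2;())
  P={0,1}:  v_{0} + v_{1} = v_{4}  ⇒ sig = (2;(1))
  P={0,4}:  v_{0} + v_{4} = v_{3}  ⇒ sig = (2;(1))
  P={1,4}:  v_{1} + v_{4} = v_{5}  ⇒ sig = (2;(1))
  P={2,3}:  v_{2} + v_{3} = v_{0}  ⇒ sig = (2;(1))
  P={2,5}:  v_{2} + v_{5} = v_{1}  ⇒ sig = (2;(1))
  P={0,5}:  v_{0} + v_{5} = 2·v_{4}  ⇒ sig = (2;(2))
  P={1,3}:  v_{1} + v_{3} = 2·v_{4}  ⇒ sig = (2;(2))
  P={3,5}:  v_{3} + v_{5} = 3·v_{4}  ⇒ sig = (2;(3))

Signatures (|P|; sorted positive RHS coefficients), sorted:
{ (2;()),  (2;(1)) ×5,  (2;(2)) ×2,  (2;(3)) }


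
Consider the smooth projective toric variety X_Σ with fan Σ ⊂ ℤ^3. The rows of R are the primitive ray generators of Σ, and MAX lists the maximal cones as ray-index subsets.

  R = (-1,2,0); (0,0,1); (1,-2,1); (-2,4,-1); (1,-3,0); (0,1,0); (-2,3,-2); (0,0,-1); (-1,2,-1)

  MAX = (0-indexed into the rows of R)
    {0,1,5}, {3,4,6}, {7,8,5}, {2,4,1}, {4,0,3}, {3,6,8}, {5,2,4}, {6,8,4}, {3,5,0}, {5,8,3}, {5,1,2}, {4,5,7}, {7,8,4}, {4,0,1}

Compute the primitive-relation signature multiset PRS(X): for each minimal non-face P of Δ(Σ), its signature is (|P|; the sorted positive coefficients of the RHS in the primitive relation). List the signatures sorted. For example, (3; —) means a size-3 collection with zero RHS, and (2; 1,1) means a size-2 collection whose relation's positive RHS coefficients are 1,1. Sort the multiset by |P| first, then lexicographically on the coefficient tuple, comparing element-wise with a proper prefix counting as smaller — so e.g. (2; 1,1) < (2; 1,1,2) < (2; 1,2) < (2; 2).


Minimal non-faces — 20 found among 9 rays, 14 max cones:

  {1,7}:  v_{1} + v_{7} = 0 — sig = (2; —)
  {2,8}:  v_{2} + v_{8} = 0 — sig = (2; —)
  {0,2}:  v_{0} + v_{2} = v_{1} — sig = (2; 1)
  {0,7}:  v_{0} + v_{7} = v_{8} — sig = (2; 1)
  {0,8}:  v_{0} + v_{8} = v_{3} — sig = (2; 1)
  {1,8}:  v_{1} + v_{8} = v_{0} — sig = (2; 1)
  {2,3}:  v_{2} + v_{3} = v_{0} — sig = (2; 1)
  {2,6}:  v_{2} + v_{6} = v_{3} + v_{4} — sig = (2; 1,1)
  {2,7}:  v_{2} + v_{7} = v_{4} + v_{5} — sig = (2; 1,1)
  {1,6}:  v_{1} + v_{6} = v_{0} + v_{3} + v_{4} — sig = (2; 1,1,1)
  {0,6}:  v_{0} + v_{6} = 2·v_{3} + v_{4} — sig = (2; 1,2)
  {6,7}:  v_{6} + v_{7} = v_{4} + 3·v_{8} — sig = (2; 1,3)
  {1,3}:  v_{1} + v_{3} = 2·v_{0} — sig = (2; 2)
  {3,7}:  v_{3} + v_{7} = 2·v_{8} — sig = (2; 2)
  {5,6}:  v_{5} + v_{6} = 2·v_{8} — sig = (2; 2)
  {0,4,5}:  v_{0} + v_{4} + v_{5} = 0 — sig = (3; —)
  {1,4,5}:  v_{1} + v_{4} + v_{5} = v_{2} — sig = (3; 1)
  {3,4,5}:  v_{3} + v_{4} + v_{5} = v_{8} — sig = (3; 1)
  {3,4,8}:  v_{3} + v_{4} + v_{8} = v_{6} — sig = (3; 1)
  {4,5,8}:  v_{4} + v_{5} + v_{8} = v_{7} — sig = (3; 1)

Signatures (|P|; sorted positive RHS coefficients), sorted:
    (2; —)
    (2; —)
    (2; 1)
    (2; 1)
    (2; 1)
    (2; 1)
    (2; 1)
    (2; 1,1)
    (2; 1,1)
    (2; 1,1,1)
    (2; 1,2)
    (2; 1,3)
    (2; 2)
    (2; 2)
    (2; 2)
    (3; —)
    (3; 1)
    (3; 1)
    (3; 1)
    (3; 1)


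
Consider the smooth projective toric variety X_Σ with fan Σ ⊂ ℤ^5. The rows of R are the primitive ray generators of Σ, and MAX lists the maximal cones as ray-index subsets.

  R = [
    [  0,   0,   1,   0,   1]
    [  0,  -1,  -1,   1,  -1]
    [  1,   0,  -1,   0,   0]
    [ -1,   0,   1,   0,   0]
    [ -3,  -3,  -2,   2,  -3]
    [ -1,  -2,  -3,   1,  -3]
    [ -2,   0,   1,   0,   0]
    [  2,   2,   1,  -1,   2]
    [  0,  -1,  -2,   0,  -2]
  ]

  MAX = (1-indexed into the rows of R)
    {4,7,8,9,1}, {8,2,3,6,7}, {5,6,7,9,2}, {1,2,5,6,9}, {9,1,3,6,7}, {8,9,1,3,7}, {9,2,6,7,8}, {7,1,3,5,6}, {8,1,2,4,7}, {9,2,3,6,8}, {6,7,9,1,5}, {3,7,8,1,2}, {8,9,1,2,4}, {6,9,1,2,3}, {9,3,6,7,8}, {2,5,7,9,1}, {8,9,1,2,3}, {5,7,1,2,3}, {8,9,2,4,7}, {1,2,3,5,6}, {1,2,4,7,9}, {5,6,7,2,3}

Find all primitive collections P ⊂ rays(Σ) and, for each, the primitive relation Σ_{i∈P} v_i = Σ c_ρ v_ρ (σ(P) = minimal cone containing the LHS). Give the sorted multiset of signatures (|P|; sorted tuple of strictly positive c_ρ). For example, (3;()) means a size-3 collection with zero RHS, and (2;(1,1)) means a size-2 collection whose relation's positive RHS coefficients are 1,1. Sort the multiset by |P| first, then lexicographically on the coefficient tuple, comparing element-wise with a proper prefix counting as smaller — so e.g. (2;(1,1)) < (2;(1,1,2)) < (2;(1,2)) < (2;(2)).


Δ(Σ) — 9 vertices, 9 min non-faces:

  {3,4}:  v_{3} + v_{4} = 0 — sig = (2;())
  {4,6}:  v_{4} + v_{6} = v_{2} + v_{7} + v_{9} — sig = (2;(1,1,1))
  {5,8}:  v_{5} + v_{8} = v_{2} + v_{3} + v_{7} — sig = (2;(1,1,1))
  {4,5}:  v_{4} + v_{5} = v_{1} + 2·v_{2} + 2·v_{7} + v_{9} — sig = (2;(1,1,2,2))
  {1,6,8}:  v_{1} + v_{6} + v_{8} = v_{3} — sig = (3;(1))
  {3,5,9}:  v_{3} + v_{5} + v_{9} = v_{1} + 2·v_{6} — sig = (3;(1,2))
  {1,2,6,7}:  v_{1} + v_{2} + v_{6} + v_{7} = v_{5} — sig = (4;(1))
  {2,3,7,9}:  v_{2} + v_{3} + v_{7} + v_{9} = v_{6} — sig = (4;(1))
  {1,2,7,8,9}:  v_{1} + v_{2} + v_{7} + v_{8} + v_{9} = 0 — sig = (5;())

Sorted signature multiset PRS(X):
    (2;())
    (2;(1,1,1))
    (2;(1,1,1))
    (2;(1,1,2,2))
    (3;(1))
    (3;(1,2))
    (4;(1))
    (4;(1))
    (5;())
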